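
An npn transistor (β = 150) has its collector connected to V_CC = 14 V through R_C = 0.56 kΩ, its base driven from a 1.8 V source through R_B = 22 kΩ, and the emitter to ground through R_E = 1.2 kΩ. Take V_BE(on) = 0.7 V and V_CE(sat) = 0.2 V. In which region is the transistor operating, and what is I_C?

Assume active. Base-emitter loop: I_B = (V_BB − V_BE)/(R_B + (β+1)R_E) = (1.8 − 0.7)/(22 + 151×1.2) = 0.00541 mA.
I_C = β·I_B = 150×0.00541 = 0.812 mA.
V_CE = V_CC − I_C·R_C − I_E·R_E = 14 − 0.812×0.56 − 0.817×1.2 = 12.6 V > V_CE(sat), so the active-region assumption holds.

active; I_C ≈ 0.81 mA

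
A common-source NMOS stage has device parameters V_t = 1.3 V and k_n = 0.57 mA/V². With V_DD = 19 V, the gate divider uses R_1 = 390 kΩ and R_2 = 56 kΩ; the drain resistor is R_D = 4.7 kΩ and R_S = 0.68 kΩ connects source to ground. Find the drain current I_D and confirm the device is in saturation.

V_G = V_DD·R_2/(R_1+R_2) = 19×56/446 = 2.39 V.
Assume saturation: I_D = (k_n/2)(V_GS − V_t)² with V_GS = V_G − I_D·R_S = 2.39 − 0.68·I_D.
Substituting gives 0.132·I_D² − 1.42·I_D + 0.336 = 0, with roots I_D = 0.242 or 10.5 mA.
The root I_D = 10.5 mA gives V_GS = -4.78 V ≤ V_t, so take I_D = 0.242 mA.
Then V_GS = 2.22 V and V_DS = V_DD − I_D(R_D+R_S) = 19 − 0.242×5.38 = 17.7 V.
Saturation requires V_DS ≥ V_GS − V_t = 0.921 V; 17.7 ≥ 0.921 ✓.

I_D ≈ 0.24 mA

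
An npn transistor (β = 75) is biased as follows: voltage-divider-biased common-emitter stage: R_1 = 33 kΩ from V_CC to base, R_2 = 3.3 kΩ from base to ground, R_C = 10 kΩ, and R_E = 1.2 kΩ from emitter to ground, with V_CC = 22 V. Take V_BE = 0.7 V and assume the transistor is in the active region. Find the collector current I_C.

I_C ≈ 1 mA

Thevenize the base divider: V_Th = V_CC·R_2/(R_1+R_2) = 22×3.3/36.3 = 2 V, R_Th = R_1‖R_2 = 3 kΩ.
Base-emitter loop: V_Th = I_B·R_Th + V_BE + (β+1)I_B·R_E, so I_B = (2 − 0.7) / (3 + 76×1.2) = 0.0138 mA.
I_C = β·I_B = 75×0.0138 = 1.04 mA, and I_E = (β+1)I_B = 1.05 mA.
V_CE = V_CC − I_C·R_C − I_E·R_E = 22 − 1.04×10 − 1.05×1.2 = 10.4 V.
V_CE = 10.4 V > 0.2 V confirms active-region operation.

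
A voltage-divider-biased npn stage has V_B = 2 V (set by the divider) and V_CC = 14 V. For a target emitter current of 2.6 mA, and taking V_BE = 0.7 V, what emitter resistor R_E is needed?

V_E = V_B − V_BE = 2 − 0.7 = 1.3 V.
R_E = V_E / I_E = 1.3 / 2.6 = 0.5 kΩ.

R_E ≈ 0.5 kΩ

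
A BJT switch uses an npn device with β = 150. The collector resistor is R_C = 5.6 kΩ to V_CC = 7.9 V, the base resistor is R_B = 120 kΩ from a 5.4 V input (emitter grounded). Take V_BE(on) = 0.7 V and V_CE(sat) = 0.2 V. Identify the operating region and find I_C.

saturation; I_C ≈ 1.4 mA

Assume active: I_B = (5.4 − 0.7)/120 = 0.0392 mA, giving I_C = β·I_B = 5.88 mA.
But then V_CE = 7.9 − 5.88×5.6 = -25 V < V_CE(sat) = 0.2 V — impossible in the active region.
So the transistor is saturated. With V_CE = 0.2 V, I_C = (V_CC − 0.2)/R_C = 7.7/5.6 = 1.38 mA.
Check: β·I_B = 5.88 mA > I_C = 1.38 mA, confirming saturation.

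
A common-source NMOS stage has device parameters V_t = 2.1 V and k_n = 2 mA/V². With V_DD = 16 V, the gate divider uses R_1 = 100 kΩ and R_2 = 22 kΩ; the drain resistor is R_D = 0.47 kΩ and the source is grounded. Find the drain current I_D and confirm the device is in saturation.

I_D ≈ 0.62 mA

V_G = V_DD·R_2/(R_1+R_2) = 16×22/122 = 2.89 V. With the source grounded, V_GS = V_G = 2.89 V.
Assume saturation: I_D = (k_n/2)(V_GS − V_t)² = (2/2)×(2.89 − 2.1)² = 1×0.785² = 0.617 mA.
V_DS = V_DD − I_D·R_D = 16 − 0.617×0.47 = 15.7 V.
Saturation requires V_DS ≥ V_GS − V_t = 0.785 V; 15.7 ≥ 0.785 ✓.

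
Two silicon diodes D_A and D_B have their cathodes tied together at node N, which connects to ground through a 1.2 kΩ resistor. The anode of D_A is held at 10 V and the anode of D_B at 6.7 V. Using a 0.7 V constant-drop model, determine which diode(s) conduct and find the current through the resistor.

Only D_A conducts; I_R ≈ 7.8 mA

Assume both conduct. Then node N would need to be at both 10−0.7 = 9.3 V and 6.7−0.7 = 6 V, which is impossible.
Assume only D_A conducts: V_N = 10 − 0.7 = 9.3 V, so I_R = 9.3/1.2 = 7.75 mA.
Check D_B: its anode-to-cathode voltage is 6.7 − 9.3 = -2.6 V < 0.7 V, so it is off. The assumption is consistent.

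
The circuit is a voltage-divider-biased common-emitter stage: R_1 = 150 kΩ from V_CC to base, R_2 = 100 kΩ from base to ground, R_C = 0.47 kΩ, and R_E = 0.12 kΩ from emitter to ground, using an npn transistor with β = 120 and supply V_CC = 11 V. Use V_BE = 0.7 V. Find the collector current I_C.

I_C ≈ 6 mA

Thevenize the base divider: V_Th = V_CC·R_2/(R_1+R_2) = 11×100/250 = 4.4 V, R_Th = R_1‖R_2 = 60 kΩ.
Base-emitter loop: V_Th = I_B·R_Th + V_BE + (β+1)I_B·R_E, so I_B = (4.4 − 0.7) / (60 + 121×0.12) = 0.0497 mA.
I_C = β·I_B = 120×0.0497 = 5.96 mA, and I_E = (β+1)I_B = 6.01 mA.
V_CE = V_CC − I_C·R_C − I_E·R_E = 11 − 5.96×0.47 − 6.01×0.12 = 7.48 V.
V_CE = 7.48 V > 0.2 V confirms active-region operation.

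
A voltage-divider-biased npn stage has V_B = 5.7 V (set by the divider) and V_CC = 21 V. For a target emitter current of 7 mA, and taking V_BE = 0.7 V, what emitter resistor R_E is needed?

R_E ≈ 0.71 kΩ

V_E = V_B − V_BE = 5.7 − 0.7 = 5 V.
R_E = V_E / I_E = 5 / 7 = 0.714 kΩ.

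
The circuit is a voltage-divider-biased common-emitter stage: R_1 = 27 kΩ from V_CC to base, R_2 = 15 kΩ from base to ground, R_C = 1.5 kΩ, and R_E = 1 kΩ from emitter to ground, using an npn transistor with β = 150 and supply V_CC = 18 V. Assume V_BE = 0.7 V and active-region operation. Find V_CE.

V_CE ≈ 4.6 V

Thevenize the base divider: V_Th = V_CC·R_2/(R_1+R_2) = 18×15/42 = 6.43 V, R_Th = R_1‖R_2 = 9.64 kΩ.
Base-emitter loop: V_Th = I_B·R_Th + V_BE + (β+1)I_B·R_E, so I_B = (6.43 − 0.7) / (9.64 + 151×1) = 0.0357 mA.
I_C = β·I_B = 150×0.0357 = 5.35 mA, and I_E = (β+1)I_B = 5.38 mA.
V_CE = V_CC − I_C·R_C − I_E·R_E = 18 − 5.35×1.5 − 5.38×1 = 4.59 V.
V_CE = 4.59 V > 0.2 V confirms active-region operation.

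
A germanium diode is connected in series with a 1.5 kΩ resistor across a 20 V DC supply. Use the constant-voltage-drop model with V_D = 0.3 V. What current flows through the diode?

I ≈ 13 mA

KVL around the loop: 20 = V_D + I·R = 0.3 + I × 1.5 kΩ.
So I = (20 − 0.3) / 1.5 kΩ = 19.7 / 1.5 = 13.1 mA.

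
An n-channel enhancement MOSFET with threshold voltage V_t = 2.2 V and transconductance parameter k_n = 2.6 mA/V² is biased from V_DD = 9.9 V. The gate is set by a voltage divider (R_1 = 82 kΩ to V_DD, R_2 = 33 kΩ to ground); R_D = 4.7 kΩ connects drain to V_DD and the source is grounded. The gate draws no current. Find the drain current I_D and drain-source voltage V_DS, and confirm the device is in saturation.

V_G = V_DD·R_2/(R_1+R_2) = 9.9×33/115 = 2.84 V. With the source grounded, V_GS = V_G = 2.84 V.
Assume saturation: I_D = (k_n/2)(V_GS − V_t)² = (2.6/2)×(2.84 − 2.2)² = 1.3×0.641² = 0.534 mA.
V_DS = V_DD − I_D·R_D = 9.9 − 0.534×4.7 = 7.39 V.
Saturation requires V_DS ≥ V_GS − V_t = 0.641 V; 7.39 ≥ 0.641 ✓.

I_D ≈ 0.53 mA, V_DS ≈ 7.4 V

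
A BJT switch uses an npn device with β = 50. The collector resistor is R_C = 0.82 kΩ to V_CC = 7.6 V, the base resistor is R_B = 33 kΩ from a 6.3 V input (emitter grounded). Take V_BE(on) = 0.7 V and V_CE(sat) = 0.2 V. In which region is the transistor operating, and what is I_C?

active; I_C ≈ 8.5 mA

Assume active. Base-emitter loop: I_B = (V_BB − V_BE)/R_B = (6.3 − 0.7)/33 = 0.17 mA.
I_C = β·I_B = 50×0.17 = 8.48 mA.
V_CE = V_CC − I_C·R_C = 7.6 − 8.48×0.82 = 0.642 V > V_CE(sat), so the active-region assumption holds.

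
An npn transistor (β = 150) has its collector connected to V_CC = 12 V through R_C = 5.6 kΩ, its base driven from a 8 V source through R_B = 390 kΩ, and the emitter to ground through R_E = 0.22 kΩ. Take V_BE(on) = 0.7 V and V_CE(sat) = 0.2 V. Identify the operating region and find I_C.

saturation; I_C ≈ 2 mA

Assume active: I_B = (8 − 0.7)/(390 + 151×0.22) = 0.0172 mA, I_C = β·I_B = 2.59 mA.
Then V_CE = 12 − 2.59×5.6 − 2.6×0.22 = -3.06 V < 0.2 V — the active assumption fails.
Re-solve with V_CE = 0.2 V. KCL at the emitter: V_E/R_E = (V_BB−0.7−V_E)/R_B + (V_CC−0.2−V_E)/R_C, giving V_E = 0.45 V.
I_C = (V_CC − 0.2 − V_E)/R_C = (11.8 − 0.45)/5.6 = 2.03 mA.
Check: I_B = (7.3 − 0.45)/390 = 0.0176 mA, and β·I_B = 2.63 mA > I_C, confirming saturation.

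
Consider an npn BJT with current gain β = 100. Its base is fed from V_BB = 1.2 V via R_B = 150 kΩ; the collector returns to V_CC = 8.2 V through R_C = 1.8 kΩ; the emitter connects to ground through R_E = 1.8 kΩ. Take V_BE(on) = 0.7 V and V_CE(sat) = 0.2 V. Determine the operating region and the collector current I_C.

Assume active. Base-emitter loop: I_B = (V_BB − V_BE)/(R_B + (β+1)R_E) = (1.2 − 0.7)/(150 + 101×1.8) = 0.00151 mA.
I_C = β·I_B = 100×0.00151 = 0.151 mA.
V_CE = V_CC − I_C·R_C − I_E·R_E = 8.2 − 0.151×1.8 − 0.152×1.8 = 7.65 V > V_CE(sat), so the active-region assumption holds.

active; I_C ≈ 0.15 mA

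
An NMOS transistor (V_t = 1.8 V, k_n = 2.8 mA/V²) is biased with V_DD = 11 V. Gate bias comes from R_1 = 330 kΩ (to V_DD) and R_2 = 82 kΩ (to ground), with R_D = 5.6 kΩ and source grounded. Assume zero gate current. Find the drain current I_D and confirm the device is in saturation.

V_G = V_DD·R_2/(R_1+R_2) = 11×82/412 = 2.19 V. With the source grounded, V_GS = V_G = 2.19 V.
Assume saturation: I_D = (k_n/2)(V_GS − V_t)² = (2.8/2)×(2.19 − 1.8)² = 1.4×0.389² = 0.212 mA.
V_DS = V_DD − I_D·R_D = 11 − 0.212×5.6 = 9.81 V.
Saturation requires V_DS ≥ V_GS − V_t = 0.389 V; 9.81 ≥ 0.389 ✓.

I_D ≈ 0.21 mA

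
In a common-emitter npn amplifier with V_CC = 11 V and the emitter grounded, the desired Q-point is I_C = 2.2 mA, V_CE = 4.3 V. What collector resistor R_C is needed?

Collector loop: V_CC = I_C·R_C + V_CE.
R_C = (V_CC − V_CE)/I_C = (11 − 4.3)/2.2 = 3.05 kΩ.

R_C ≈ 3 kΩ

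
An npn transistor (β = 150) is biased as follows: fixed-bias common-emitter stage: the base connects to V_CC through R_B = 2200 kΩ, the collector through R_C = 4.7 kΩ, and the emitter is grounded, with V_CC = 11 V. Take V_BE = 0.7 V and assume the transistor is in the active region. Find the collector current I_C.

I_C ≈ 0.7 mA

Base loop: V_CC = I_B·R_B + V_BE, so I_B = (11 − 0.7)/2200 kΩ = 0.00468 mA.
In the active region I_C = β·I_B = 150 × 0.00468 = 0.702 mA.
Collector loop: V_CE = V_CC − I_C·R_C = 11 − 0.702×4.7 = 7.7 V.
Since V_CE = 7.7 V > V_CE(sat) ≈ 0.2 V, the transistor is in the active region as assumed.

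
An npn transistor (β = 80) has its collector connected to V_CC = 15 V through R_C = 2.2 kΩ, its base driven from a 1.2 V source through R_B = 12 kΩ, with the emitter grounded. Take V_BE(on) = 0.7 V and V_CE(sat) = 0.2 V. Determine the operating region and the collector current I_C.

Assume active. Base-emitter loop: I_B = (V_BB − V_BE)/R_B = (1.2 − 0.7)/12 = 0.0417 mA.
I_C = β·I_B = 80×0.0417 = 3.33 mA.
V_CE = V_CC − I_C·R_C = 15 − 3.33×2.2 = 7.67 V > V_CE(sat), so the active-region assumption holds.

active; I_C ≈ 3.3 mA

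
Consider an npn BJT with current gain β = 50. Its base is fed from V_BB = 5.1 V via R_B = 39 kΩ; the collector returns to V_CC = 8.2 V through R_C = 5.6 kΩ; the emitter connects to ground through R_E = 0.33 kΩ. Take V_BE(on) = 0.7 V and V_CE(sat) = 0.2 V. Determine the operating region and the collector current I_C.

saturation; I_C ≈ 1.3 mA

Assume active: I_B = (5.1 − 0.7)/(39 + 51×0.33) = 0.0788 mA, I_C = β·I_B = 3.94 mA.
Then V_CE = 8.2 − 3.94×5.6 − 4.02×0.33 = -15.2 V < 0.2 V — the active assumption fails.
Re-solve with V_CE = 0.2 V. KCL at the emitter: V_E/R_E = (V_BB−0.7−V_E)/R_B + (V_CC−0.2−V_E)/R_C, giving V_E = 0.477 V.
I_C = (V_CC − 0.2 − V_E)/R_C = (8 − 0.477)/5.6 = 1.34 mA.
Check: I_B = (4.4 − 0.477)/39 = 0.101 mA, and β·I_B = 5.03 mA > I_C, confirming saturation.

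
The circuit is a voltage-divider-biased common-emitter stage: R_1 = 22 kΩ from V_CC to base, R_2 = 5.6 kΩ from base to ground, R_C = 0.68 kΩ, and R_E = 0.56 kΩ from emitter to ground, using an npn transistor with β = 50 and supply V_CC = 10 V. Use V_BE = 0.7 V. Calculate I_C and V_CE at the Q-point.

I_C ≈ 2 mA, V_CE ≈ 7.5 V

Thevenize the base divider: V_Th = V_CC·R_2/(R_1+R_2) = 10×5.6/27.6 = 2.03 V, R_Th = R_1‖R_2 = 4.46 kΩ.
Base-emitter loop: V_Th = I_B·R_Th + V_BE + (β+1)I_B·R_E, so I_B = (2.03 − 0.7) / (4.46 + 51×0.56) = 0.0402 mA.
I_C = β·I_B = 50×0.0402 = 2.01 mA, and I_E = (β+1)I_B = 2.05 mA.
V_CE = V_CC − I_C·R_C − I_E·R_E = 10 − 2.01×0.68 − 2.05×0.56 = 7.48 V.
V_CE = 7.48 V > 0.2 V confirms active-region operation.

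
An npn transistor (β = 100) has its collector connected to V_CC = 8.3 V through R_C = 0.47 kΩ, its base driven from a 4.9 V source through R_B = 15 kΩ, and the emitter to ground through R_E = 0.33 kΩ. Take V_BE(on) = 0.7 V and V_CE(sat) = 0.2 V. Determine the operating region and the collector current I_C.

Assume active. Base-emitter loop: I_B = (V_BB − V_BE)/(R_B + (β+1)R_E) = (4.9 − 0.7)/(15 + 101×0.33) = 0.0869 mA.
I_C = β·I_B = 100×0.0869 = 8.69 mA.
V_CE = V_CC − I_C·R_C − I_E·R_E = 8.3 − 8.69×0.47 − 8.78×0.33 = 1.32 V > V_CE(sat), so the active-region assumption holds.

active; I_C ≈ 8.7 mA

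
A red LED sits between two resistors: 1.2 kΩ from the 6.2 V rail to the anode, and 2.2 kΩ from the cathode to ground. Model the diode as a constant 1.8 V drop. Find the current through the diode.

The two resistors are in series with the diode, so KVL gives 6.2 = I·1.2 + 1.8 + I·2.2.
I = (6.2 − 1.8) / (1.2 + 2.2) kΩ = 4.4 / 3.4 = 1.29 mA.

I ≈ 1.3 mA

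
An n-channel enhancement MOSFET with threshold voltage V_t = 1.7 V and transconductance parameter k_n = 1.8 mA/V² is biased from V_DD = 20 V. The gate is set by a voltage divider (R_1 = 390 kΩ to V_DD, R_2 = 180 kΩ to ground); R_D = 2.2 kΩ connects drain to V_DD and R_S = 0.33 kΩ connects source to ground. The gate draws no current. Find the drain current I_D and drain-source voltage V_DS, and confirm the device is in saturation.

I_D ≈ 6.1 mA, V_DS ≈ 4.6 V

V_G = V_DD·R_2/(R_1+R_2) = 20×180/570 = 6.32 V.
Assume saturation: I_D = (k_n/2)(V_GS − V_t)² with V_GS = V_G − I_D·R_S = 6.32 − 0.33·I_D.
Substituting gives 0.098·I_D² − 3.74·I_D + 19.2 = 0, with roots I_D = 6.1 or 32.1 mA.
The root I_D = 32.1 mA gives V_GS = -4.27 V ≤ V_t, so take I_D = 6.1 mA.
Then V_GS = 4.3 V and V_DS = V_DD − I_D(R_D+R_S) = 20 − 6.1×2.53 = 4.57 V.
Saturation requires V_DS ≥ V_GS − V_t = 2.6 V; 4.57 ≥ 2.6 ✓.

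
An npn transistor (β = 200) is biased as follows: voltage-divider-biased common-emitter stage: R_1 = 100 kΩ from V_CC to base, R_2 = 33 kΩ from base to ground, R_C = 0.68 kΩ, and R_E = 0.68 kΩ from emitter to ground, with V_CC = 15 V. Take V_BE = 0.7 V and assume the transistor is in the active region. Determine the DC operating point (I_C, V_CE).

Thevenize the base divider: V_Th = V_CC·R_2/(R_1+R_2) = 15×33/133 = 3.72 V, R_Th = R_1‖R_2 = 24.8 kΩ.
Base-emitter loop: V_Th = I_B·R_Th + V_BE + (β+1)I_B·R_E, so I_B = (3.72 − 0.7) / (24.8 + 201×0.68) = 0.0187 mA.
I_C = β·I_B = 200×0.0187 = 3.74 mA, and I_E = (β+1)I_B = 3.76 mA.
V_CE = V_CC − I_C·R_C − I_E·R_E = 15 − 3.74×0.68 − 3.76×0.68 = 9.9 V.
V_CE = 9.9 V > 0.2 V confirms active-region operation.

I_C ≈ 3.7 mA, V_CE ≈ 9.9 V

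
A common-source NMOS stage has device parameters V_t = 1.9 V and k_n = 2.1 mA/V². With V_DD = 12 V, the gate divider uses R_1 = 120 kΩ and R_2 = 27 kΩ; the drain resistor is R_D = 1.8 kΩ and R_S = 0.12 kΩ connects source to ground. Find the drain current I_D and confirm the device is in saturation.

I_D ≈ 0.09 mA

V_G = V_DD·R_2/(R_1+R_2) = 12×27/147 = 2.2 V.
Assume saturation: I_D = (k_n/2)(V_GS − V_t)² with V_GS = V_G − I_D·R_S = 2.2 − 0.12·I_D.
Substituting gives 0.0151·I_D² − 1.08·I_D + 0.0971 = 0, with roots I_D = 0.0903 or 71.1 mA.
The root I_D = 71.1 mA gives V_GS = -6.33 V ≤ V_t, so take I_D = 0.0903 mA.
Then V_GS = 2.19 V and V_DS = V_DD − I_D(R_D+R_S) = 12 − 0.0903×1.92 = 11.8 V.
Saturation requires V_DS ≥ V_GS − V_t = 0.293 V; 11.8 ≥ 0.293 ✓.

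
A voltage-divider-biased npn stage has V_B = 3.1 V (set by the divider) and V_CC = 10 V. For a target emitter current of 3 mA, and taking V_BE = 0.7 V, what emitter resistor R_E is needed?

R_E ≈ 0.8 kΩ

V_E = V_B − V_BE = 3.1 − 0.7 = 2.4 V.
R_E = V_E / I_E = 2.4 / 3 = 0.8 kΩ.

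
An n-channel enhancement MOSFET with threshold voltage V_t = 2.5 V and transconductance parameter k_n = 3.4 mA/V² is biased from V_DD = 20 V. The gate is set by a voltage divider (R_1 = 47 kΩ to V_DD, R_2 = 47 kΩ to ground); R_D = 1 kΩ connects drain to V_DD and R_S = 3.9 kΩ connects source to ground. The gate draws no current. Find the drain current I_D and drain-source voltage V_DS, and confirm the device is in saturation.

V_G = V_DD·R_2/(R_1+R_2) = 20×47/94 = 10 V.
Assume saturation: I_D = (k_n/2)(V_GS − V_t)² with V_GS = V_G − I_D·R_S = 10 − 3.9·I_D.
Substituting gives 25.9·I_D² − 100·I_D + 95.6 = 0, with roots I_D = 1.67 or 2.22 mA.
The root I_D = 2.22 mA gives V_GS = 1.36 V ≤ V_t, so take I_D = 1.67 mA.
Then V_GS = 3.49 V and V_DS = V_DD − I_D(R_D+R_S) = 20 − 1.67×4.9 = 11.8 V.
Saturation requires V_DS ≥ V_GS − V_t = 0.991 V; 11.8 ≥ 0.991 ✓.

I_D ≈ 1.7 mA, V_DS ≈ 12 V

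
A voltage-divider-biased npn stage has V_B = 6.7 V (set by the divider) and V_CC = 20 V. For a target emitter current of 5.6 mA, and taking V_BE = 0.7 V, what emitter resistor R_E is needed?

V_E = V_B − V_BE = 6.7 − 0.7 = 6 V.
R_E = V_E / I_E = 6 / 5.6 = 1.07 kΩ.

R_E ≈ 1.1 kΩ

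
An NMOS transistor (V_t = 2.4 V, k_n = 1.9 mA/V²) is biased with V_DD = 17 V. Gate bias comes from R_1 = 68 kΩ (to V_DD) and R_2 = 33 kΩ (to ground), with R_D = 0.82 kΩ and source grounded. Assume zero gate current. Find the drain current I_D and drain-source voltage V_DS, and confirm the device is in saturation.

I_D ≈ 9.5 mA, V_DS ≈ 9.2 V

V_G = V_DD·R_2/(R_1+R_2) = 17×33/101 = 5.55 V. With the source grounded, V_GS = V_G = 5.55 V.
Assume saturation: I_D = (k_n/2)(V_GS − V_t)² = (1.9/2)×(5.55 − 2.4)² = 0.95×3.15² = 9.45 mA.
V_DS = V_DD − I_D·R_D = 17 − 9.45×0.82 = 9.25 V.
Saturation requires V_DS ≥ V_GS − V_t = 3.15 V; 9.25 ≥ 3.15 ✓.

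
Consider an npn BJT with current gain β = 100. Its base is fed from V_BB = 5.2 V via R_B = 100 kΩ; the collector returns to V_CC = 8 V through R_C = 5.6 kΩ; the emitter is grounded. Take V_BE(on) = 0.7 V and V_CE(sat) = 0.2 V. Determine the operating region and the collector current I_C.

saturation; I_C ≈ 1.4 mA

Assume active: I_B = (5.2 − 0.7)/100 = 0.045 mA, giving I_C = β·I_B = 4.5 mA.
But then V_CE = 8 − 4.5×5.6 = -17.2 V < V_CE(sat) = 0.2 V — impossible in the active region.
So the transistor is saturated. With V_CE = 0.2 V, I_C = (V_CC − 0.2)/R_C = 7.8/5.6 = 1.39 mA.
Check: β·I_B = 4.5 mA > I_C = 1.39 mA, confirming saturation.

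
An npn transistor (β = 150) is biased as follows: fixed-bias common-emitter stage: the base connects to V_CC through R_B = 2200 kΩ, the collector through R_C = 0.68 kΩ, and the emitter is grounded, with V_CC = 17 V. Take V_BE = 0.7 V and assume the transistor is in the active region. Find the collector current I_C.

I_C ≈ 1.1 mA

Base loop: V_CC = I_B·R_B + V_BE, so I_B = (17 − 0.7)/2200 kΩ = 0.00741 mA.
In the active region I_C = β·I_B = 150 × 0.00741 = 1.11 mA.
Collector loop: V_CE = V_CC − I_C·R_C = 17 − 1.11×0.68 = 16.2 V.
Since V_CE = 16.2 V > V_CE(sat) ≈ 0.2 V, the transistor is in the active region as assumed.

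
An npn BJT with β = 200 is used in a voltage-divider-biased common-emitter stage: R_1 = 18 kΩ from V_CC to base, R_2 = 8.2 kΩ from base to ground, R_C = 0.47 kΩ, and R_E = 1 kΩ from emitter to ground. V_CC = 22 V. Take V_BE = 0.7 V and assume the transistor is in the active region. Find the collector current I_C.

Thevenize the base divider: V_Th = V_CC·R_2/(R_1+R_2) = 22×8.2/26.2 = 6.89 V, R_Th = R_1‖R_2 = 5.63 kΩ.
Base-emitter loop: V_Th = I_B·R_Th + V_BE + (β+1)I_B·R_E, so I_B = (6.89 − 0.7) / (5.63 + 201×1) = 0.0299 mA.
I_C = β·I_B = 200×0.0299 = 5.99 mA, and I_E = (β+1)I_B = 6.02 mA.
V_CE = V_CC − I_C·R_C − I_E·R_E = 22 − 5.99×0.47 − 6.02×1 = 13.2 V.
V_CE = 13.2 V > 0.2 V confirms active-region operation.

I_C ≈ 6 mA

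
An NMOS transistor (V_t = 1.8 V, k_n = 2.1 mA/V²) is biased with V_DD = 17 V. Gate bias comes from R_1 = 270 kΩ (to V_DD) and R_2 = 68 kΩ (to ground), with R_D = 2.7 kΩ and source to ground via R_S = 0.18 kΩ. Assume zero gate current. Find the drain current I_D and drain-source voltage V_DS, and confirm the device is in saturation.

V_G = V_DD·R_2/(R_1+R_2) = 17×68/338 = 3.42 V.
Assume saturation: I_D = (k_n/2)(V_GS − V_t)² with V_GS = V_G − I_D·R_S = 3.42 − 0.18·I_D.
Substituting gives 0.034·I_D² − 1.61·I_D + 2.76 = 0, with roots I_D = 1.78 or 45.6 mA.
The root I_D = 45.6 mA gives V_GS = -4.79 V ≤ V_t, so take I_D = 1.78 mA.
Then V_GS = 3.1 V and V_DS = V_DD − I_D(R_D+R_S) = 17 − 1.78×2.88 = 11.9 V.
Saturation requires V_DS ≥ V_GS − V_t = 1.3 V; 11.9 ≥ 1.3 ✓.

I_D ≈ 1.8 mA, V_DS ≈ 12 V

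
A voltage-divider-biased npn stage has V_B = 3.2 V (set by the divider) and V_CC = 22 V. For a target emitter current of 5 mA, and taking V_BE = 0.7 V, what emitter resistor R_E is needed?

V_E = V_B − V_BE = 3.2 − 0.7 = 2.5 V.
R_E = V_E / I_E = 2.5 / 5 = 0.5 kΩ.

R_E ≈ 0.5 kΩ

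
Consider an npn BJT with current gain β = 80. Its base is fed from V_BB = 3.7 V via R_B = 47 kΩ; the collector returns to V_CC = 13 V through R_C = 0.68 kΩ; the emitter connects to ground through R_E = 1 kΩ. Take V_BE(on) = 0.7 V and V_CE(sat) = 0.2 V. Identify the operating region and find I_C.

active; I_C ≈ 1.9 mA

Assume active. Base-emitter loop: I_B = (V_BB − V_BE)/(R_B + (β+1)R_E) = (3.7 − 0.7)/(47 + 81×1) = 0.0234 mA.
I_C = β·I_B = 80×0.0234 = 1.88 mA.
V_CE = V_CC − I_C·R_C − I_E·R_E = 13 − 1.88×0.68 − 1.9×1 = 9.83 V > V_CE(sat), so the active-region assumption holds.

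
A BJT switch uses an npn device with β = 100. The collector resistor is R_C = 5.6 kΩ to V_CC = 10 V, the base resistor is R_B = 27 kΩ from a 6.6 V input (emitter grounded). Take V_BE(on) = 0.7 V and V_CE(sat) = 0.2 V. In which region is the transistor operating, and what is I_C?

Assume active: I_B = (6.6 − 0.7)/27 = 0.219 mA, giving I_C = β·I_B = 21.9 mA.
But then V_CE = 10 − 21.9×5.6 = -112 V < V_CE(sat) = 0.2 V — impossible in the active region.
So the transistor is saturated. With V_CE = 0.2 V, I_C = (V_CC − 0.2)/R_C = 9.8/5.6 = 1.75 mA.
Check: β·I_B = 21.9 mA > I_C = 1.75 mA, confirming saturation.

saturation; I_C ≈ 1.8 mA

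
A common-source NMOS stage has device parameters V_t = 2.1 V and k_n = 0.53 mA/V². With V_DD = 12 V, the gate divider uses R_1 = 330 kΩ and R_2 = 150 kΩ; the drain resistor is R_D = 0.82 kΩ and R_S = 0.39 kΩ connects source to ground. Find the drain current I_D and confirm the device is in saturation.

I_D ≈ 0.55 mA

V_G = V_DD·R_2/(R_1+R_2) = 12×150/480 = 3.75 V.
Assume saturation: I_D = (k_n/2)(V_GS − V_t)² with V_GS = V_G − I_D·R_S = 3.75 − 0.39·I_D.
Substituting gives 0.0403·I_D² − 1.34·I_D + 0.721 = 0, with roots I_D = 0.547 or 32.7 mA.
The root I_D = 32.7 mA gives V_GS = -9.01 V ≤ V_t, so take I_D = 0.547 mA.
Then V_GS = 3.54 V and V_DS = V_DD − I_D(R_D+R_S) = 12 − 0.547×1.21 = 11.3 V.
Saturation requires V_DS ≥ V_GS − V_t = 1.44 V; 11.3 ≥ 1.44 ✓.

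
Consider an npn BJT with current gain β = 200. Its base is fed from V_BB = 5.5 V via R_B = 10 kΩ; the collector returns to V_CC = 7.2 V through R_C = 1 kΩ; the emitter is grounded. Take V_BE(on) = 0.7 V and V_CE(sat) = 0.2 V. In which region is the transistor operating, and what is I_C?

saturation; I_C ≈ 7 mA

Assume active: I_B = (5.5 − 0.7)/10 = 0.48 mA, giving I_C = β·I_B = 96 mA.
But then V_CE = 7.2 − 96×1 = -88.8 V < V_CE(sat) = 0.2 V — impossible in the active region.
So the transistor is saturated. With V_CE = 0.2 V, I_C = (V_CC − 0.2)/R_C = 7/1 = 7 mA.
Check: β·I_B = 96 mA > I_C = 7 mA, confirming saturation.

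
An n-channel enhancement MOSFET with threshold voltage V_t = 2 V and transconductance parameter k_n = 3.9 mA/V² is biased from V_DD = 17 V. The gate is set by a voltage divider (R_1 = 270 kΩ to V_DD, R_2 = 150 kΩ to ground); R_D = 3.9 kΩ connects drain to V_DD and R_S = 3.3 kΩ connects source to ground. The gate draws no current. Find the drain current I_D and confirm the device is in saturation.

V_G = V_DD·R_2/(R_1+R_2) = 17×150/420 = 6.07 V.
Assume saturation: I_D = (k_n/2)(V_GS − V_t)² with V_GS = V_G − I_D·R_S = 6.07 − 3.3·I_D.
Substituting gives 21.2·I_D² − 53.4·I_D + 32.3 = 0, with roots I_D = 1.02 or 1.5 mA.
The root I_D = 1.5 mA gives V_GS = 1.12 V ≤ V_t, so take I_D = 1.02 mA.
Then V_GS = 2.72 V and V_DS = V_DD − I_D(R_D+R_S) = 17 − 1.02×7.2 = 9.69 V.
Saturation requires V_DS ≥ V_GS − V_t = 0.722 V; 9.69 ≥ 0.722 ✓.

I_D ≈ 1 mA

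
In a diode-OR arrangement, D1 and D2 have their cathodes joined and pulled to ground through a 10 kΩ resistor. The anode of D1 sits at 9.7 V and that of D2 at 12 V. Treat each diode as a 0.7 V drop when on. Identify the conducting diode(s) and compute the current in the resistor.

Only D2 conducts; I_R ≈ 1.1 mA

Assume both conduct. Then node N would need to be at both 9.7−0.7 = 9 V and 12−0.7 = 11.3 V, which is impossible.
Assume only D2 conducts: V_N = 12 − 0.7 = 11.3 V, so I_R = 11.3/10 = 1.13 mA.
Check D1: its anode-to-cathode voltage is 9.7 − 11.3 = -1.6 V < 0.7 V, so it is off. The assumption is consistent.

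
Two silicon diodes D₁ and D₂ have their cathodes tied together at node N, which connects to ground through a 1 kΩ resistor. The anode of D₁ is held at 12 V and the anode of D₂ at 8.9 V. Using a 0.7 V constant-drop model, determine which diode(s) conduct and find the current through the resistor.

Assume both conduct. Then node N would need to be at both 12−0.7 = 11.3 V and 8.9−0.7 = 8.2 V, which is impossible.
Assume only D₁ conducts: V_N = 12 − 0.7 = 11.3 V, so I_R = 11.3/1 = 11.3 mA.
Check D₂: its anode-to-cathode voltage is 8.9 − 11.3 = -2.4 V < 0.7 V, so it is off. The assumption is consistent.

Only D₁ conducts; I_R ≈ 11 mA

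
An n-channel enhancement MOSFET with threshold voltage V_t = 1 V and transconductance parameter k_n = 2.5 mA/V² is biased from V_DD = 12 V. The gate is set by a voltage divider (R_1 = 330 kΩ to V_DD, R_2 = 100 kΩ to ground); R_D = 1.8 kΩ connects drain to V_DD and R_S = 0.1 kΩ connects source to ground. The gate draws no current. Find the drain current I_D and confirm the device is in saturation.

V_G = V_DD·R_2/(R_1+R_2) = 12×100/430 = 2.79 V.
Assume saturation: I_D = (k_n/2)(V_GS − V_t)² with V_GS = V_G − I_D·R_S = 2.79 − 0.1·I_D.
Substituting gives 0.0125·I_D² − 1.45·I_D + 4.01 = 0, with roots I_D = 2.84 or 113 mA.
The root I_D = 113 mA gives V_GS = -8.51 V ≤ V_t, so take I_D = 2.84 mA.
Then V_GS = 2.51 V and V_DS = V_DD − I_D(R_D+R_S) = 12 − 2.84×1.9 = 6.61 V.
Saturation requires V_DS ≥ V_GS − V_t = 1.51 V; 6.61 ≥ 1.51 ✓.

I_D ≈ 2.8 mA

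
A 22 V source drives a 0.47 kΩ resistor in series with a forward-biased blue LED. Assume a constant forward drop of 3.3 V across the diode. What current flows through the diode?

KVL around the loop: 22 = V_D + I·R = 3.3 + I × 0.47 kΩ.
So I = (22 − 3.3) / 0.47 kΩ = 18.7 / 0.47 = 39.8 mA.

I ≈ 40 mA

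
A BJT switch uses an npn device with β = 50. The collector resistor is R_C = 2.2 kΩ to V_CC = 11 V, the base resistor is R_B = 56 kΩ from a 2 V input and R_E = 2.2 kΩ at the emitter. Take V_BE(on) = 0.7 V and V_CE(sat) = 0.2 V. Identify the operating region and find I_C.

Assume active. Base-emitter loop: I_B = (V_BB − V_BE)/(R_B + (β+1)R_E) = (2 − 0.7)/(56 + 51×2.2) = 0.00773 mA.
I_C = β·I_B = 50×0.00773 = 0.386 mA.
V_CE = V_CC − I_C·R_C − I_E·R_E = 11 − 0.386×2.2 − 0.394×2.2 = 9.28 V > V_CE(sat), so the active-region assumption holds.

active; I_C ≈ 0.39 mA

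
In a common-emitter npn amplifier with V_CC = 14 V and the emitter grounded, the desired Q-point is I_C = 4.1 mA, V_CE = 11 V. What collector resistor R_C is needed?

Collector loop: V_CC = I_C·R_C + V_CE.
R_C = (V_CC − V_CE)/I_C = (14 − 11)/4.1 = 0.732 kΩ.

R_C ≈ 0.73 kΩ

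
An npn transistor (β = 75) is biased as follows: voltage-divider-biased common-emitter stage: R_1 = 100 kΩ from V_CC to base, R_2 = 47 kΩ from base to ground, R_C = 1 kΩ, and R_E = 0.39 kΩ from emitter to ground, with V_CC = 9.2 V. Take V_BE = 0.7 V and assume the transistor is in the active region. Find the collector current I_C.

I_C ≈ 2.7 mA

Thevenize the base divider: V_Th = V_CC·R_2/(R_1+R_2) = 9.2×47/147 = 2.94 V, R_Th = R_1‖R_2 = 32 kΩ.
Base-emitter loop: V_Th = I_B·R_Th + V_BE + (β+1)I_B·R_E, so I_B = (2.94 − 0.7) / (32 + 76×0.39) = 0.0364 mA.
I_C = β·I_B = 75×0.0364 = 2.73 mA, and I_E = (β+1)I_B = 2.76 mA.
V_CE = V_CC − I_C·R_C − I_E·R_E = 9.2 − 2.73×1 − 2.76×0.39 = 5.39 V.
V_CE = 5.39 V > 0.2 V confirms active-region operation.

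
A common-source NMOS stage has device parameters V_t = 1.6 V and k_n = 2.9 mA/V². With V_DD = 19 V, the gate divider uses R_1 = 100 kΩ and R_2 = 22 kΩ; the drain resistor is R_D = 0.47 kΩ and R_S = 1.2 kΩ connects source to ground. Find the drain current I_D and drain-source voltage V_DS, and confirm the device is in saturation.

V_G = V_DD·R_2/(R_1+R_2) = 19×22/122 = 3.43 V.
Assume saturation: I_D = (k_n/2)(V_GS − V_t)² with V_GS = V_G − I_D·R_S = 3.43 − 1.2·I_D.
Substituting gives 2.09·I_D² − 7.36·I_D + 4.84 = 0, with roots I_D = 0.875 or 2.65 mA.
The root I_D = 2.65 mA gives V_GS = 0.249 V ≤ V_t, so take I_D = 0.875 mA.
Then V_GS = 2.38 V and V_DS = V_DD − I_D(R_D+R_S) = 19 − 0.875×1.67 = 17.5 V.
Saturation requires V_DS ≥ V_GS − V_t = 0.777 V; 17.5 ≥ 0.777 ✓.

I_D ≈ 0.87 mA, V_DS ≈ 18 V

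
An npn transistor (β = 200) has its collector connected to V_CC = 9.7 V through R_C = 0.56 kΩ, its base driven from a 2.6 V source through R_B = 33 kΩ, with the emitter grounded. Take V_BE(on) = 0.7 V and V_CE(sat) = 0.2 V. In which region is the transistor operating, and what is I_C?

Assume active. Base-emitter loop: I_B = (V_BB − V_BE)/R_B = (2.6 − 0.7)/33 = 0.0576 mA.
I_C = β·I_B = 200×0.0576 = 11.5 mA.
V_CE = V_CC − I_C·R_C = 9.7 − 11.5×0.56 = 3.25 V > V_CE(sat), so the active-region assumption holds.

active; I_C ≈ 12 mA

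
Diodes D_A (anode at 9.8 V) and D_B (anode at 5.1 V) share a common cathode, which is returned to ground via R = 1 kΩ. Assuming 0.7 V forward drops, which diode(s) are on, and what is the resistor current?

Only D_A conducts; I_R ≈ 9.1 mA

Assume both conduct. Then node N would need to be at both 9.8−0.7 = 9.1 V and 5.1−0.7 = 4.4 V, which is impossible.
Assume only D_A conducts: V_N = 9.8 − 0.7 = 9.1 V, so I_R = 9.1/1 = 9.1 mA.
Check D_B: its anode-to-cathode voltage is 5.1 − 9.1 = -4 V < 0.7 V, so it is off. The assumption is consistent.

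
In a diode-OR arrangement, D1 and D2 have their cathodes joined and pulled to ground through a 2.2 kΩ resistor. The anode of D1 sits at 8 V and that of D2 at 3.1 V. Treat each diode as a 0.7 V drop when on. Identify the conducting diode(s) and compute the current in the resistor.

Only D1 conducts; I_R ≈ 3.3 mA

Assume both conduct. Then node N would need to be at both 8−0.7 = 7.3 V and 3.1−0.7 = 2.4 V, which is impossible.
Assume only D1 conducts: V_N = 8 − 0.7 = 7.3 V, so I_R = 7.3/2.2 = 3.32 mA.
Check D2: its anode-to-cathode voltage is 3.1 − 7.3 = -4.2 V < 0.7 V, so it is off. The assumption is consistent.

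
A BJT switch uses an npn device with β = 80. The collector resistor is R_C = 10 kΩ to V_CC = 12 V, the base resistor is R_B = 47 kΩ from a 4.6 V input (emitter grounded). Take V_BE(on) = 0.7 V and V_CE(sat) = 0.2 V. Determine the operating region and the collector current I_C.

Assume active: I_B = (4.6 − 0.7)/47 = 0.083 mA, giving I_C = β·I_B = 6.64 mA.
But then V_CE = 12 − 6.64×10 = -54.4 V < V_CE(sat) = 0.2 V — impossible in the active region.
So the transistor is saturated. With V_CE = 0.2 V, I_C = (V_CC − 0.2)/R_C = 11.8/10 = 1.18 mA.
Check: β·I_B = 6.64 mA > I_C = 1.18 mA, confirming saturation.

saturation; I_C ≈ 1.2 mA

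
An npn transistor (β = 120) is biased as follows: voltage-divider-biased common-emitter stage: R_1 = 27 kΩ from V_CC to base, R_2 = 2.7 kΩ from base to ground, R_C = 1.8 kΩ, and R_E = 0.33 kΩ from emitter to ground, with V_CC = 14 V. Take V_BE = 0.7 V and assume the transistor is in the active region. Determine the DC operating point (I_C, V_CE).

I_C ≈ 1.6 mA, V_CE ≈ 11 V

Thevenize the base divider: V_Th = V_CC·R_2/(R_1+R_2) = 14×2.7/29.7 = 1.27 V, R_Th = R_1‖R_2 = 2.45 kΩ.
Base-emitter loop: V_Th = I_B·R_Th + V_BE + (β+1)I_B·R_E, so I_B = (1.27 − 0.7) / (2.45 + 121×0.33) = 0.0135 mA.
I_C = β·I_B = 120×0.0135 = 1.62 mA, and I_E = (β+1)I_B = 1.64 mA.
V_CE = V_CC − I_C·R_C − I_E·R_E = 14 − 1.62×1.8 − 1.64×0.33 = 10.5 V.
V_CE = 10.5 V > 0.2 V confirms active-region operation.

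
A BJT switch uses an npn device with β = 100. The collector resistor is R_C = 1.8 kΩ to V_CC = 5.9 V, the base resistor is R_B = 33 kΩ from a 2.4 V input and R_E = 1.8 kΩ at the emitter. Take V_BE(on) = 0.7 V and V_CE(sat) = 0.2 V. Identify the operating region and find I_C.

Assume active. Base-emitter loop: I_B = (V_BB − V_BE)/(R_B + (β+1)R_E) = (2.4 − 0.7)/(33 + 101×1.8) = 0.00791 mA.
I_C = β·I_B = 100×0.00791 = 0.791 mA.
V_CE = V_CC − I_C·R_C − I_E·R_E = 5.9 − 0.791×1.8 − 0.799×1.8 = 3.04 V > V_CE(sat), so the active-region assumption holds.

active; I_C ≈ 0.79 mA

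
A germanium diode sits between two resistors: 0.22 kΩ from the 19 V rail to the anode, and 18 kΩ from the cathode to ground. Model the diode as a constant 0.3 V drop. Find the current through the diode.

I ≈ 1 mA

The two resistors are in series with the diode, so KVL gives 19 = I·0.22 + 0.3 + I·18.
I = (19 − 0.3) / (0.22 + 18) kΩ = 18.7 / 18.2 = 1.03 mA.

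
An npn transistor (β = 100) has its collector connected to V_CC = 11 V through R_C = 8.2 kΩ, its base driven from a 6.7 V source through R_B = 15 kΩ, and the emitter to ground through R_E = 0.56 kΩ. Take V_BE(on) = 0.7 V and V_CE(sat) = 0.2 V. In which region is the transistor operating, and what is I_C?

saturation; I_C ≈ 1.2 mA

Assume active: I_B = (6.7 − 0.7)/(15 + 101×0.56) = 0.0838 mA, I_C = β·I_B = 8.38 mA.
Then V_CE = 11 − 8.38×8.2 − 8.47×0.56 = -62.5 V < 0.2 V — the active assumption fails.
Re-solve with V_CE = 0.2 V. KCL at the emitter: V_E/R_E = (V_BB−0.7−V_E)/R_B + (V_CC−0.2−V_E)/R_C, giving V_E = 0.87 V.
I_C = (V_CC − 0.2 − V_E)/R_C = (10.8 − 0.87)/8.2 = 1.21 mA.
Check: I_B = (6 − 0.87)/15 = 0.342 mA, and β·I_B = 34.2 mA > I_C, confirming saturation.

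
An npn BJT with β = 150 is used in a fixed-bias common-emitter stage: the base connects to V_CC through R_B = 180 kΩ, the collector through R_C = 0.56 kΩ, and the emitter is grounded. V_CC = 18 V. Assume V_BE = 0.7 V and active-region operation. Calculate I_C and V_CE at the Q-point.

Base loop: V_CC = I_B·R_B + V_BE, so I_B = (18 − 0.7)/180 kΩ = 0.0961 mA.
In the active region I_C = β·I_B = 150 × 0.0961 = 14.4 mA.
Collector loop: V_CE = V_CC − I_C·R_C = 18 − 14.4×0.56 = 9.93 V.
Since V_CE = 9.93 V > V_CE(sat) ≈ 0.2 V, the transistor is in the active region as assumed.

I_C ≈ 14 mA, V_CE ≈ 9.9 V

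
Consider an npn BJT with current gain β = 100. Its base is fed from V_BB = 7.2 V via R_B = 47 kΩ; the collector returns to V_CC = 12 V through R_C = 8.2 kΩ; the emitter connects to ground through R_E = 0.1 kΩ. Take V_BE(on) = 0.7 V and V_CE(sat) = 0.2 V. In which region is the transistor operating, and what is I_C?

saturation; I_C ≈ 1.4 mA

Assume active: I_B = (7.2 − 0.7)/(47 + 101×0.1) = 0.114 mA, I_C = β·I_B = 11.4 mA.
Then V_CE = 12 − 11.4×8.2 − 11.5×0.1 = -82.5 V < 0.2 V — the active assumption fails.
Re-solve with V_CE = 0.2 V. KCL at the emitter: V_E/R_E = (V_BB−0.7−V_E)/R_B + (V_CC−0.2−V_E)/R_C, giving V_E = 0.156 V.
I_C = (V_CC − 0.2 − V_E)/R_C = (11.8 − 0.156)/8.2 = 1.42 mA.
Check: I_B = (6.5 − 0.156)/47 = 0.135 mA, and β·I_B = 13.5 mA > I_C, confirming saturation.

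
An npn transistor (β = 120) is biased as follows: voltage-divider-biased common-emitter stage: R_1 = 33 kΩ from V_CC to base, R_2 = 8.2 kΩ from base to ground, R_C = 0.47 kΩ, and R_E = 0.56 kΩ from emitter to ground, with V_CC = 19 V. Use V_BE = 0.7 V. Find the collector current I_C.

Thevenize the base divider: V_Th = V_CC·R_2/(R_1+R_2) = 19×8.2/41.2 = 3.78 V, R_Th = R_1‖R_2 = 6.57 kΩ.
Base-emitter loop: V_Th = I_B·R_Th + V_BE + (β+1)I_B·R_E, so I_B = (3.78 − 0.7) / (6.57 + 121×0.56) = 0.0415 mA.
I_C = β·I_B = 120×0.0415 = 4.98 mA, and I_E = (β+1)I_B = 5.02 mA.
V_CE = V_CC − I_C·R_C − I_E·R_E = 19 − 4.98×0.47 − 5.02×0.56 = 13.9 V.
V_CE = 13.9 V > 0.2 V confirms active-region operation.

I_C ≈ 5 mA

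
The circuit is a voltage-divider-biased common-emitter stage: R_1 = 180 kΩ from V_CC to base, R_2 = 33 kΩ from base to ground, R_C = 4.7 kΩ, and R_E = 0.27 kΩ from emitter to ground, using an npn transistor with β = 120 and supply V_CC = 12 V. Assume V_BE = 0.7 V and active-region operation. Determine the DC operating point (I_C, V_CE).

I_C ≈ 2.3 mA, V_CE ≈ 0.58 V

Thevenize the base divider: V_Th = V_CC·R_2/(R_1+R_2) = 12×33/213 = 1.86 V, R_Th = R_1‖R_2 = 27.9 kΩ.
Base-emitter loop: V_Th = I_B·R_Th + V_BE + (β+1)I_B·R_E, so I_B = (1.86 − 0.7) / (27.9 + 121×0.27) = 0.0191 mA.
I_C = β·I_B = 120×0.0191 = 2.3 mA, and I_E = (β+1)I_B = 2.32 mA.
V_CE = V_CC − I_C·R_C − I_E·R_E = 12 − 2.3×4.7 − 2.32×0.27 = 0.579 V.
V_CE = 0.579 V > 0.2 V confirms active-region operation.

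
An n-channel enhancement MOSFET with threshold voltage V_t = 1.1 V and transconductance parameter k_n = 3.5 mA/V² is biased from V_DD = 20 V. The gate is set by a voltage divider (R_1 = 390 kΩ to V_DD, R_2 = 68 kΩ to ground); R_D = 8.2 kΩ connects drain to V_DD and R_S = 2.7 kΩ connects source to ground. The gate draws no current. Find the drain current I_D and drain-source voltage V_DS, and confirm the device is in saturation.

V_G = V_DD·R_2/(R_1+R_2) = 20×68/458 = 2.97 V.
Assume saturation: I_D = (k_n/2)(V_GS − V_t)² with V_GS = V_G − I_D·R_S = 2.97 − 2.7·I_D.
Substituting gives 12.8·I_D² − 18.7·I_D + 6.12 = 0, with roots I_D = 0.495 or 0.968 mA.
The root I_D = 0.968 mA gives V_GS = 0.356 V ≤ V_t, so take I_D = 0.495 mA.
Then V_GS = 1.63 V and V_DS = V_DD − I_D(R_D+R_S) = 20 − 0.495×10.9 = 14.6 V.
Saturation requires V_DS ≥ V_GS − V_t = 0.532 V; 14.6 ≥ 0.532 ✓.

I_D ≈ 0.5 mA, V_DS ≈ 15 V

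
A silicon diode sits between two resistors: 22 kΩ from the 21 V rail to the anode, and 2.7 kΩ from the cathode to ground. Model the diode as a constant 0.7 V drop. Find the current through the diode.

I ≈ 0.82 mA

The two resistors are in series with the diode, so KVL gives 21 = I·22 + 0.7 + I·2.7.
I = (21 − 0.7) / (22 + 2.7) kΩ = 20.3 / 24.7 = 0.822 mA.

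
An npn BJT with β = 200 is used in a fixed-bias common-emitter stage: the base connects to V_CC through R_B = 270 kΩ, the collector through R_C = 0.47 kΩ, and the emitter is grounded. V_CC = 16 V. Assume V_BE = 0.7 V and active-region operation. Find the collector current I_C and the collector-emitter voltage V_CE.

Base loop: V_CC = I_B·R_B + V_BE, so I_B = (16 − 0.7)/270 kΩ = 0.0567 mA.
In the active region I_C = β·I_B = 200 × 0.0567 = 11.3 mA.
Collector loop: V_CE = V_CC − I_C·R_C = 16 − 11.3×0.47 = 10.7 V.
Since V_CE = 10.7 V > V_CE(sat) ≈ 0.2 V, the transistor is in the active region as assumed.

I_C ≈ 11 mA, V_CE ≈ 11 V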